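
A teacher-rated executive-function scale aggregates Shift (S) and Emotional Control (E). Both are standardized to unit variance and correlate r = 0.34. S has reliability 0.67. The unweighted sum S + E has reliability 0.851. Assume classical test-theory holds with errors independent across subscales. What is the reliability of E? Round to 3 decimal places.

0.931

Var(S+E) = 2 + 2·0.34 = 2.680.
True-score variance = ρ_S + ρ_E + 2·0.34, so 0.851 = (0.67 + ρ_E + 0.68) / 2.680.
ρ_E = 0.851·2.680 − 0.67 − 0.68 = 0.931.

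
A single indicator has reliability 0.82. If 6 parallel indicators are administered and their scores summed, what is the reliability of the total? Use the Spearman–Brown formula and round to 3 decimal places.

0.965

ρ_k = kρ / (1 + (k−1)ρ) = 6·0.82 / (1 + 5·0.82) = 4.920 / 5.100 = 0.965.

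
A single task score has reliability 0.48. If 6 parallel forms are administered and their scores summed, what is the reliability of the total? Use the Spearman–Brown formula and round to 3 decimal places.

ρ_k = kρ / (1 + (k−1)ρ) = 6·0.48 / (1 + 5·0.48) = 2.880 / 3.400 = 0.847.

0.847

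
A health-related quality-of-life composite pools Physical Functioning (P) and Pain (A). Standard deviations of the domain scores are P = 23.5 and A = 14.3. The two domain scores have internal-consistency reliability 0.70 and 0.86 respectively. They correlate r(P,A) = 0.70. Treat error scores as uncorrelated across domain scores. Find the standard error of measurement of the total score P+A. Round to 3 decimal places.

13.939

Var(total) = 756.74 + 470.47 = 1227.21.
True-score variance = 562.436 + 470.47 = 1032.91, so reliability = 0.8417.
Error variance = 1227.21 − 1032.91 = 194.304; SEM = √194.304 = 13.939.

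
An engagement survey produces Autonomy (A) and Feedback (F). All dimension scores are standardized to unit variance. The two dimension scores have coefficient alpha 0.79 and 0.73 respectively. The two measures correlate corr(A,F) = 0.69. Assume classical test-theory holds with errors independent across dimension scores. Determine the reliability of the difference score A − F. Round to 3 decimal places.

Var(A−F) = 1 + 1 − 2·0.69 = 2 − 1.38 = 0.62.
Because errors are independent across components, Cov(Tᵢ,Tⱼ) = Cov(Xᵢ,Xⱼ); the off-diagonal part of the true-score variance is the same as above.
True-score variance = [0.79 + 0.73] − 1.38 = 1.52 − 1.38 = 0.14.
Reliability = 0.14 / 0.62 = 0.226.

0.226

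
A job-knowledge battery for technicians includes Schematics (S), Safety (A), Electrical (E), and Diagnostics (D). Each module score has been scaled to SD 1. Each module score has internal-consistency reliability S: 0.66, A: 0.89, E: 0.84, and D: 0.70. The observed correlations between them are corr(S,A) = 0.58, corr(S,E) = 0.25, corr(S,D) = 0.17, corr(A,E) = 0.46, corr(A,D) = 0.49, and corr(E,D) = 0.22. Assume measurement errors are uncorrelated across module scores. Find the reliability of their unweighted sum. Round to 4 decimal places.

Var(S+A+E+D) = 4 + 2·[0.58 + 0.25 + 0.17 + 0.46 + 0.49 + 0.22] = 4 + 4.34 = 8.34.
Under uncorrelated errors the observed covariances equal the true-score covariances, so only the own-variance terms attenuate.
True-score variance = [0.66 + 0.89 + 0.84 + 0.70] + 4.34 = 3.09 + 4.34 = 7.43.
Reliability = 7.43 / 8.34 = 0.8909.

0.8909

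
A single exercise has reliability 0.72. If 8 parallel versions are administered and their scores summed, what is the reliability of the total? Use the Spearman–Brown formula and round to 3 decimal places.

ρ_k = kρ / (1 + (k−1)ρ) = 8·0.72 / (1 + 7·0.72) = 5.760 / 6.040 = 0.954.

0.954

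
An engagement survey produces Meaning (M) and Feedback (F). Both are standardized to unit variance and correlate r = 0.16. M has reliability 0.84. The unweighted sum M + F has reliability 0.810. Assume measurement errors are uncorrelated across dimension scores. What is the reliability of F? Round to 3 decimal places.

0.719

Var(M+F) = 2 + 2·0.16 = 2.320.
True-score variance = ρ_M + ρ_F + 2·0.16, so 0.810 = (0.84 + ρ_F + 0.32) / 2.320.
ρ_F = 0.810·2.320 − 0.84 − 0.32 = 0.719.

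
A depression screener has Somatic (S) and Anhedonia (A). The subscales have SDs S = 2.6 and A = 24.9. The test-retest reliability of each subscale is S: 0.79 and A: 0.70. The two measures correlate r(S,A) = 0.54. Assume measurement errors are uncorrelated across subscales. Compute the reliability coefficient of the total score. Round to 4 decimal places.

0.7310

Var(S+A) = 2.6² + 24.9² + 2·[2.6·24.9·0.54] = 626.77 + 69.9192 = 696.689.
Under uncorrelated errors the observed covariances equal the true-score covariances, so only the own-variance terms attenuate.
True-score variance = [2.6²·0.79 + 24.9²·0.70] + 69.9192 = 439.347 + 69.9192 = 509.267.
Reliability = 509.267 / 696.689 = 0.7310.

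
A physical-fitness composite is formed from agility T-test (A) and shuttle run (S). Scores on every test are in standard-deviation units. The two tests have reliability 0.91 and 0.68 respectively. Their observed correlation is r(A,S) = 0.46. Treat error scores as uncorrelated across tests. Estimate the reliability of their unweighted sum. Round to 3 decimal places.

0.860

Var(A+S) = 2 + 2·[0.46] = 2 + 0.92 = 2.92.
Under uncorrelated errors the observed covariances equal the true-score covariances, so only the own-variance terms attenuate.
True-score variance = [0.91 + 0.68] + 0.92 = 1.59 + 0.92 = 2.51.
Reliability = 2.51 / 2.92 = 0.860.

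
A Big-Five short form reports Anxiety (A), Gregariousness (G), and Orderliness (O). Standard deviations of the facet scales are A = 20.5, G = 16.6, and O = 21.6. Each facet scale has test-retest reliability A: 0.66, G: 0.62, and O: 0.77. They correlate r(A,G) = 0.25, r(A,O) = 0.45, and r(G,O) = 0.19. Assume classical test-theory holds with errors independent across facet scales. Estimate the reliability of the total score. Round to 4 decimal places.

0.8099

Var(A+G+O) = 20.5² + 16.6² + 21.6² + 2·[20.5·16.6·0.25 + 20.5·21.6·0.45 + 16.6·21.6·0.19] = 1162.37 + 704.923 = 1867.29.
Because errors are independent across components, Cov(Tᵢ,Tⱼ) = Cov(Xᵢ,Xⱼ); the off-diagonal part of the true-score variance is the same as above.
True-score variance = [20.5²·0.66 + 16.6²·0.62 + 21.6²·0.77] + 704.923 = 807.463 + 704.923 = 1512.39.
Reliability = 1512.39 / 1867.29 = 0.8099.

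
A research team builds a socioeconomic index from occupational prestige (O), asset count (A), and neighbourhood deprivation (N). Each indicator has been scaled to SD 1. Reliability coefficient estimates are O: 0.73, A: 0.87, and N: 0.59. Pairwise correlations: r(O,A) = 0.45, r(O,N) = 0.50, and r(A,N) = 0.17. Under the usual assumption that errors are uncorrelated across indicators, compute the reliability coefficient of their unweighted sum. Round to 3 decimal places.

Var(O+A+N) = 3 + 2·[0.45 + 0.50 + 0.17] = 3 + 2.24 = 5.24.
With uncorrelated errors the cross-covariances are all true-score covariance, so they carry over unchanged; only the diagonal terms shrink to ρᵢσᵢ².
True-score variance = [0.73 + 0.87 + 0.59] + 2.24 = 2.19 + 2.24 = 4.43.
Reliability = 4.43 / 5.24 = 0.845.

0.845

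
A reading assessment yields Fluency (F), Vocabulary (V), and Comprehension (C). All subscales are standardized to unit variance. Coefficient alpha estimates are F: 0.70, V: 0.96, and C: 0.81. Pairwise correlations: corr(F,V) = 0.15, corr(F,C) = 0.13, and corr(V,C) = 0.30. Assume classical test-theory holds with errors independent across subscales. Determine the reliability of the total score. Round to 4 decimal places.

Var(F+V+C) = 3 + 2·[0.15 + 0.13 + 0.30] = 3 + 1.16 = 4.16.
Because errors are independent across components, Cov(Tᵢ,Tⱼ) = Cov(Xᵢ,Xⱼ); the off-diagonal part of the true-score variance is the same as above.
True-score variance = [0.70 + 0.96 + 0.81] + 1.16 = 2.47 + 1.16 = 3.63.
Reliability = 3.63 / 4.16 = 0.8726.

0.8726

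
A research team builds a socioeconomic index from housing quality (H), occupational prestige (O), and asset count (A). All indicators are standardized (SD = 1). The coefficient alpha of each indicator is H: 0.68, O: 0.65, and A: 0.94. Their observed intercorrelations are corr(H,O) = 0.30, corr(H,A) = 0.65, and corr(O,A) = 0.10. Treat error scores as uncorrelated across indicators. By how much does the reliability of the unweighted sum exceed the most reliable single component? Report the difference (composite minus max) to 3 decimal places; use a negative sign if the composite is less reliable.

Var(sum) = 3 + 2.1 = 5.1; true-score variance = 2.27 + 2.1 = 4.37; composite reliability = 0.8569.
Max component reliability = 0.9400.
Difference = 0.8569 − 0.9400 = -0.083.

-0.083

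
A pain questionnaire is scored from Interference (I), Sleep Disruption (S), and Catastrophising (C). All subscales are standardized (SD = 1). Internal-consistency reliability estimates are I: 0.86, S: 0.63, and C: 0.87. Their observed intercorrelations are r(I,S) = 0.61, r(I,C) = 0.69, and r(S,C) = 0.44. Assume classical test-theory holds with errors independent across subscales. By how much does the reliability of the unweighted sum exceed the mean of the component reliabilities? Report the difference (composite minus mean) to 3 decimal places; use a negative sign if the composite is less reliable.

0.115

Var(sum) = 3 + 3.48 = 6.48; true-score variance = 2.36 + 3.48 = 5.84; composite reliability = 0.9012.
Mean component reliability = 0.7867.
Difference = 0.9012 − 0.7867 = 0.115.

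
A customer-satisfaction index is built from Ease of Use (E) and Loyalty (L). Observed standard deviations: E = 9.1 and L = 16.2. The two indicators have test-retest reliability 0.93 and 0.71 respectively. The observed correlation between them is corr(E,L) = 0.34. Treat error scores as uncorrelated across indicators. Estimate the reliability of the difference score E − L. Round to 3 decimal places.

Var(E−L) = 9.1² + 16.2² − 2·9.1·16.2·0.34 = 345.25 − 100.246 = 245.004.
Under uncorrelated errors the observed covariances equal the true-score covariances, so only the own-variance terms attenuate.
True-score variance = [9.1²·0.93 + 16.2²·0.71] − 100.246 = 263.346 − 100.246 = 163.1.
Reliability = 163.1 / 245.004 = 0.666.

0.666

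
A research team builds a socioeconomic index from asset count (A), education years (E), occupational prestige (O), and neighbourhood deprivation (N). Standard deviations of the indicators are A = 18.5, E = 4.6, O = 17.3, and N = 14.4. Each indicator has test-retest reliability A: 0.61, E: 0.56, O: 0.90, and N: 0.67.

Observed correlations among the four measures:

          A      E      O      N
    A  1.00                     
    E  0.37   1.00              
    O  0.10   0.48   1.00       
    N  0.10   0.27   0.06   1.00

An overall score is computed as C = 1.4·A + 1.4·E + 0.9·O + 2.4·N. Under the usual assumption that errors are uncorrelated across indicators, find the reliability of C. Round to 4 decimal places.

0.7518

Var(C) = 1.4²·18.5² + 1.4²·4.6² + 0.9²·17.3² + 2.4²·14.4² + 2·[1.96·18.5·4.6·0.37 + 1.26·18.5·17.3·0.10 + 3.36·18.5·14.4·0.10 + 1.26·4.6·17.3·0.48 + 3.36·4.6·14.4·0.27 + 2.16·17.3·14.4·0.06] = 2149.1 + 664.12 = 2813.22.
Because errors are independent across components, Cov(Tᵢ,Tⱼ) = Cov(Xᵢ,Xⱼ); the off-diagonal part of the true-score variance is the same as above.
True-score variance = [1.4²·18.5²·0.61 + 1.4²·4.6²·0.56 + 0.9²·17.3²·0.90 + 2.4²·14.4²·0.67] + 664.12 = 1450.85 + 664.12 = 2114.97.
Reliability = 2114.97 / 2813.22 = 0.7518.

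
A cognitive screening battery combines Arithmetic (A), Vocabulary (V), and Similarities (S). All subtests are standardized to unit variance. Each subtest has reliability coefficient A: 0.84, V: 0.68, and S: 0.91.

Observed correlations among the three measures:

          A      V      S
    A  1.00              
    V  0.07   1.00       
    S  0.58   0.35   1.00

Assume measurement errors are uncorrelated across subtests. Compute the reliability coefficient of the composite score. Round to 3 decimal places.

Var(A+V+S) = 3 + 2·[0.07 + 0.58 + 0.35] = 3 + 2 = 5.
Under uncorrelated errors the observed covariances equal the true-score covariances, so only the own-variance terms attenuate.
True-score variance = [0.84 + 0.68 + 0.91] + 2 = 2.43 + 2 = 4.43.
Reliability = 4.43 / 5 = 0.886.

0.886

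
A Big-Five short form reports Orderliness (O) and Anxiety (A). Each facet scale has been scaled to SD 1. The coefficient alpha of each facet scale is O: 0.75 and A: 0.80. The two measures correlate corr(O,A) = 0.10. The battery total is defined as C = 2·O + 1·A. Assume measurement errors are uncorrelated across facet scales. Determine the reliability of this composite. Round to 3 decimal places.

0.778

Var(C) = 2² + 1 + 2·[2·0.10] = 5 + 0.4 = 5.4.
Under uncorrelated errors the observed covariances equal the true-score covariances, so only the own-variance terms attenuate.
True-score variance = [2²·0.75 + 0.80] + 0.4 = 3.8 + 0.4 = 4.2.
Reliability = 4.2 / 5.4 = 0.778.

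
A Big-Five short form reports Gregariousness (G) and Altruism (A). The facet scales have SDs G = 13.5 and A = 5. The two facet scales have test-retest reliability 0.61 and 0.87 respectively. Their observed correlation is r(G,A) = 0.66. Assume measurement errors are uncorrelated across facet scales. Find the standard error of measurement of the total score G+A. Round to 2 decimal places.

8.62

Var(total) = 207.25 + 89.1 = 296.35.
True-score variance = 132.923 + 89.1 = 222.023, so reliability = 0.7492.
Error variance = 296.35 − 222.023 = 74.3275; SEM = √74.3275 = 8.62.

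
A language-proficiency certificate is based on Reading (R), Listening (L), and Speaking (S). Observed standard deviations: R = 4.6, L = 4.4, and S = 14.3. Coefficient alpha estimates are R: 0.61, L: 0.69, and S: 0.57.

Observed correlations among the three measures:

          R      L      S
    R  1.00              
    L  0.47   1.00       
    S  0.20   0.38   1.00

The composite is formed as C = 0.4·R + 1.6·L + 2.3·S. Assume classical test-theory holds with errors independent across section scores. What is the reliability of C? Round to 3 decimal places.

0.642

Var(C) = 0.4²·4.6² + 1.6²·4.4² + 2.3²·14.3² + 2·[0.64·4.6·4.4·0.47 + 0.92·4.6·14.3·0.20 + 3.68·4.4·14.3·0.38] = 1134.7 + 212.358 = 1347.06.
Because errors are independent across components, Cov(Tᵢ,Tⱼ) = Cov(Xᵢ,Xⱼ); the off-diagonal part of the true-score variance is the same as above.
True-score variance = [0.4²·4.6²·0.61 + 1.6²·4.4²·0.69 + 2.3²·14.3²·0.57] + 212.358 = 652.861 + 212.358 = 865.219.
Reliability = 865.219 / 1347.06 = 0.642.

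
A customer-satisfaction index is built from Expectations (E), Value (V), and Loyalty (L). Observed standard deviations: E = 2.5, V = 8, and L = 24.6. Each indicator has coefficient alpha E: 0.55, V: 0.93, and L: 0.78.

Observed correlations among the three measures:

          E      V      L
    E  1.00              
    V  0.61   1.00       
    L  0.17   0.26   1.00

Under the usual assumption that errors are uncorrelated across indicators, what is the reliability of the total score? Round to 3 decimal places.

Var(E+V+L) = 2.5² + 8² + 24.6² + 2·[2.5·8·0.61 + 2.5·24.6·0.17 + 8·24.6·0.26] = 675.41 + 147.646 = 823.056.
Under uncorrelated errors the observed covariances equal the true-score covariances, so only the own-variance terms attenuate.
True-score variance = [2.5²·0.55 + 8²·0.93 + 24.6²·0.78] + 147.646 = 534.982 + 147.646 = 682.628.
Reliability = 682.628 / 823.056 = 0.829.

0.829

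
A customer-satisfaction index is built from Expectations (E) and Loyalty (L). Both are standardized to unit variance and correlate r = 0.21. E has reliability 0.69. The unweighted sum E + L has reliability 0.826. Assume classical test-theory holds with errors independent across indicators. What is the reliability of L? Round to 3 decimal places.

0.889

Var(E+L) = 2 + 2·0.21 = 2.420.
True-score variance = ρ_E + ρ_L + 2·0.21, so 0.826 = (0.69 + ρ_L + 0.42) / 2.420.
ρ_L = 0.826·2.420 − 0.69 − 0.42 = 0.889.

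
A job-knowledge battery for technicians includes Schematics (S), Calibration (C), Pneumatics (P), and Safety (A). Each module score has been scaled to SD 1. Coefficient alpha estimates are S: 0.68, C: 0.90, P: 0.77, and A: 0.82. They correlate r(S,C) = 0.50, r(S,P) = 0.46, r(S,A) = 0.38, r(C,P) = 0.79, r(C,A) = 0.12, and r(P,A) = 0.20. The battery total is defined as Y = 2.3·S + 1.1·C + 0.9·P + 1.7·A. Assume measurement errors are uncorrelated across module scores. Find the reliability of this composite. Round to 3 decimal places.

Var(Y) = 2.3² + 1.1² + 0.9² + 1.7² + 2·[2.53·0.50 + 2.07·0.46 + 3.91·0.38 + 0.99·0.79 + 1.87·0.12 + 1.53·0.20] = 10.2 + 10.031 = 20.231.
Under uncorrelated errors the observed covariances equal the true-score covariances, so only the own-variance terms attenuate.
True-score variance = [2.3²·0.68 + 1.1²·0.90 + 0.9²·0.77 + 1.7²·0.82] + 10.031 = 7.6797 + 10.031 = 17.7107.
Reliability = 17.7107 / 20.231 = 0.875.

0.875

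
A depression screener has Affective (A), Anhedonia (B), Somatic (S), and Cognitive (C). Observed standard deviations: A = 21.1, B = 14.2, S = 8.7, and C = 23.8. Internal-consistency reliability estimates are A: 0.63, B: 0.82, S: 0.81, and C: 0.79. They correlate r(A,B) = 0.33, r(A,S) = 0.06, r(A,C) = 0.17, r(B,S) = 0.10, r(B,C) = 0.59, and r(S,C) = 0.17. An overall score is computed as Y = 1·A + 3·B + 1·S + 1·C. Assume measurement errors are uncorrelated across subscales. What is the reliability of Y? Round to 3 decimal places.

0.876

Var(Y) = 21.1² + 3²·14.2² + 8.7² + 23.8² + 2·[3·21.1·14.2·0.33 + 21.1·8.7·0.06 + 21.1·23.8·0.17 + 3·14.2·8.7·0.10 + 3·14.2·23.8·0.59 + 8.7·23.8·0.17] = 2902.1 + 2126.92 = 5029.02.
Under uncorrelated errors the observed covariances equal the true-score covariances, so only the own-variance terms attenuate.
True-score variance = [21.1²·0.63 + 3²·14.2²·0.82 + 8.7²·0.81 + 23.8²·0.79] + 2126.92 = 2277.38 + 2126.92 = 4404.3.
Reliability = 4404.3 / 5029.02 = 0.876.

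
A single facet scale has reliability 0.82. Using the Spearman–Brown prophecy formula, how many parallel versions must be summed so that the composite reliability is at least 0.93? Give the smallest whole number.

3

k ≥ ρ*(1−ρ₁)/(ρ₁(1−ρ*)) = 0.93·0.18 / (0.82·0.07) = 2.916.
Smallest integer k = 3.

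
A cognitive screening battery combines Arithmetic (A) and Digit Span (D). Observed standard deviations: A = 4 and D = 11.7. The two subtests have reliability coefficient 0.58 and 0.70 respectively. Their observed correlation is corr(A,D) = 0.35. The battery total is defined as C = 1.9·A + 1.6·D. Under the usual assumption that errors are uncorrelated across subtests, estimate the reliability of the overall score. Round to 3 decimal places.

Var(C) = 1.9²·4² + 1.6²·11.7² + 2·[3.04·4·11.7·0.35] = 408.198 + 99.5904 = 507.789.
With uncorrelated errors the cross-covariances are all true-score covariance, so they carry over unchanged; only the diagonal terms shrink to ρᵢσᵢ².
True-score variance = [1.9²·4²·0.58 + 1.6²·11.7²·0.70] + 99.5904 = 278.808 + 99.5904 = 378.398.
Reliability = 378.398 / 507.789 = 0.745.

0.745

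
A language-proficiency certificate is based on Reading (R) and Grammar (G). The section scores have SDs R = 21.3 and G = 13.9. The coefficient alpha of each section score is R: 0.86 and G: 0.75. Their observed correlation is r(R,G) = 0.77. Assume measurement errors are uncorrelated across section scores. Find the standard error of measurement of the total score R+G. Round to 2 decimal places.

Var(total) = 646.9 + 455.948 = 1102.85.
True-score variance = 535.081 + 455.948 = 991.029, so reliability = 0.8986.
Error variance = 1102.85 − 991.029 = 111.819; SEM = √111.819 = 10.57.

10.57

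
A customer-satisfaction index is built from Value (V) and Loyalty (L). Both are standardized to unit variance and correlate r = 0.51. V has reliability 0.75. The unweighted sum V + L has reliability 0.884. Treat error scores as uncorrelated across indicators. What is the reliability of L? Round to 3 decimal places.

0.900

Var(V+L) = 2 + 2·0.51 = 3.020.
True-score variance = ρ_V + ρ_L + 2·0.51, so 0.884 = (0.75 + ρ_L + 1.02) / 3.020.
ρ_L = 0.884·3.020 − 0.75 − 1.02 = 0.900.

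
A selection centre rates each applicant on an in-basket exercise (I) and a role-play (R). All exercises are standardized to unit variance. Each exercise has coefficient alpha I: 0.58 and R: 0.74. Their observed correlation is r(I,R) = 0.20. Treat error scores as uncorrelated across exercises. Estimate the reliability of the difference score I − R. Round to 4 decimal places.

0.5750

Var(I−R) = 1 + 1 − 2·0.20 = 2 − 0.4 = 1.6.
With uncorrelated errors the cross-covariances are all true-score covariance, so they carry over unchanged; only the diagonal terms shrink to ρᵢσᵢ².
True-score variance = [0.58 + 0.74] − 0.4 = 1.32 − 0.4 = 0.92.
Reliability = 0.92 / 1.6 = 0.5750.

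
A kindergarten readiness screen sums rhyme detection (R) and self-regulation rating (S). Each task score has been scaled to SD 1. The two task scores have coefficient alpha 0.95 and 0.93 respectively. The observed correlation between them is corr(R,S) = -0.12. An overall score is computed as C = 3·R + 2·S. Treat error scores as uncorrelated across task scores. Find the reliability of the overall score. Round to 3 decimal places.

Var(C) = 3² + 2² + 2·[6·(-0.12)] = 13 − 1.44 = 11.56.
Because errors are independent across components, Cov(Tᵢ,Tⱼ) = Cov(Xᵢ,Xⱼ); the off-diagonal part of the true-score variance is the same as above.
True-score variance = [3²·0.95 + 2²·0.93] − 1.44 = 12.27 − 1.44 = 10.83.
Reliability = 10.83 / 11.56 = 0.937.

0.937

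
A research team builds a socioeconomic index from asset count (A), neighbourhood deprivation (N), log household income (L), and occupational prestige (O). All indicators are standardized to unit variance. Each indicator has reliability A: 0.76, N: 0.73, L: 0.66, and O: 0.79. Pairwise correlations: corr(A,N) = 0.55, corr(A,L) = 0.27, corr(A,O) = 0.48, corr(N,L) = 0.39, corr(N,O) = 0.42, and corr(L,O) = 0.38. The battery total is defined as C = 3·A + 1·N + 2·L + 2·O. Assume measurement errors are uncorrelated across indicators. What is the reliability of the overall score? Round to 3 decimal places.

Var(C) = 3² + 1 + 2² + 2² + 2·[3·0.55 + 6·0.27 + 6·0.48 + 2·0.39 + 2·0.42 + 4·0.38] = 18 + 18.58 = 36.58.
With uncorrelated errors the cross-covariances are all true-score covariance, so they carry over unchanged; only the diagonal terms shrink to ρᵢσᵢ².
True-score variance = [3²·0.76 + 0.73 + 2²·0.66 + 2²·0.79] + 18.58 = 13.37 + 18.58 = 31.95.
Reliability = 31.95 / 36.58 = 0.873.

0.873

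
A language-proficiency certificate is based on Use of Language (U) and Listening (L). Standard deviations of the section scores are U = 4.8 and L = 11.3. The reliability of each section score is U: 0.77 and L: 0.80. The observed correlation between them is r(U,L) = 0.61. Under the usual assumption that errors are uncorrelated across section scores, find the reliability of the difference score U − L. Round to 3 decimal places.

0.635

Var(U−L) = 4.8² + 11.3² − 2·4.8·11.3·0.61 = 150.73 − 66.1728 = 84.5572.
Under uncorrelated errors the observed covariances equal the true-score covariances, so only the own-variance terms attenuate.
True-score variance = [4.8²·0.77 + 11.3²·0.80] − 66.1728 = 119.893 − 66.1728 = 53.72.
Reliability = 53.72 / 84.5572 = 0.635.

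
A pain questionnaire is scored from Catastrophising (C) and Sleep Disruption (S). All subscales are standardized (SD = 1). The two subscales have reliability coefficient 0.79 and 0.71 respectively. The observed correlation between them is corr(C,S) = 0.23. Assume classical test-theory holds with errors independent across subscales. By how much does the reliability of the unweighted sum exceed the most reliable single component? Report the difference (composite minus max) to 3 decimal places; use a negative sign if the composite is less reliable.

0.007

Var(sum) = 2 + 0.46 = 2.46; true-score variance = 1.5 + 0.46 = 1.96; composite reliability = 0.7967.
Max component reliability = 0.7900.
Difference = 0.7967 − 0.7900 = 0.007.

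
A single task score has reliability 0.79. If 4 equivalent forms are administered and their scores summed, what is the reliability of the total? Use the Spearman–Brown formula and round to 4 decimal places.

0.9377

ρ_k = kρ / (1 + (k−1)ρ) = 4·0.79 / (1 + 3·0.79) = 3.160 / 3.370 = 0.9377.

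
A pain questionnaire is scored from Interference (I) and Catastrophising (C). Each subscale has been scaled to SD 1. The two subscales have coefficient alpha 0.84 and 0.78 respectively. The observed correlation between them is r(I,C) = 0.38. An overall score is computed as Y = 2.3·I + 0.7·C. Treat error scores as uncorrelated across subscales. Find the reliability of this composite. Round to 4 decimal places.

0.8638

Var(Y) = 2.3² + 0.7² + 2·[1.61·0.38] = 5.78 + 1.2236 = 7.0036.
With uncorrelated errors the cross-covariances are all true-score covariance, so they carry over unchanged; only the diagonal terms shrink to ρᵢσᵢ².
True-score variance = [2.3²·0.84 + 0.7²·0.78] + 1.2236 = 4.8258 + 1.2236 = 6.0494.
Reliability = 6.0494 / 7.0036 = 0.8638.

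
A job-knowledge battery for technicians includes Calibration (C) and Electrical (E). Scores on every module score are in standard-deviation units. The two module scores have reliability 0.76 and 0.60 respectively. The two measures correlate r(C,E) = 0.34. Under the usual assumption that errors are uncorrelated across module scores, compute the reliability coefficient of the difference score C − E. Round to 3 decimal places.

0.515

Var(C−E) = 1 + 1 − 2·0.34 = 2 − 0.68 = 1.32.
Under uncorrelated errors the observed covariances equal the true-score covariances, so only the own-variance terms attenuate.
True-score variance = [0.76 + 0.60] − 0.68 = 1.36 − 0.68 = 0.68.
Reliability = 0.68 / 1.32 = 0.515.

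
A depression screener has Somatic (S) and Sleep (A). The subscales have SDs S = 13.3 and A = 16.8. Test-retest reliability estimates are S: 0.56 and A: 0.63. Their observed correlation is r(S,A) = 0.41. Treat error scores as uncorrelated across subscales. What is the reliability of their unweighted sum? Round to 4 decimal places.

Var(S+A) = 13.3² + 16.8² + 2·[13.3·16.8·0.41] = 459.13 + 183.221 = 642.351.
Under uncorrelated errors the observed covariances equal the true-score covariances, so only the own-variance terms attenuate.
True-score variance = [13.3²·0.56 + 16.8²·0.63] + 183.221 = 276.87 + 183.221 = 460.09.
Reliability = 460.09 / 642.351 = 0.7163.

0.7163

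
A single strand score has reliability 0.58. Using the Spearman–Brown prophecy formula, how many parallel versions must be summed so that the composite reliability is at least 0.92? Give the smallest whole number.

k ≥ ρ*(1−ρ₁)/(ρ₁(1−ρ*)) = 0.92·0.42 / (0.58·0.08) = 8.328.
Smallest integer k = 9.

9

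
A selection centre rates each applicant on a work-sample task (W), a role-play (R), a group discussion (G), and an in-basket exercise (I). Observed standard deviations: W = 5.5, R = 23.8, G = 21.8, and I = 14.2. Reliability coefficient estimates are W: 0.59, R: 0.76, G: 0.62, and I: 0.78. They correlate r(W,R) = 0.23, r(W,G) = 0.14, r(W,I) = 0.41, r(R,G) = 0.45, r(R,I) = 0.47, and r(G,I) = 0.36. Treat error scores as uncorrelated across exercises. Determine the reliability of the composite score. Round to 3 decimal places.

Var(W+R+G+I) = 5.5² + 23.8² + 21.8² + 14.2² + 2·[5.5·23.8·0.23 + 5.5·21.8·0.14 + 5.5·14.2·0.41 + 23.8·21.8·0.45 + 23.8·14.2·0.47 + 21.8·14.2·0.36] = 1273.57 + 1165.35 = 2438.92.
Because errors are independent across components, Cov(Tᵢ,Tⱼ) = Cov(Xᵢ,Xⱼ); the off-diagonal part of the true-score variance is the same as above.
True-score variance = [5.5²·0.59 + 23.8²·0.76 + 21.8²·0.62 + 14.2²·0.78] + 1165.35 = 900.27 + 1165.35 = 2065.62.
Reliability = 2065.62 / 2438.92 = 0.847.

0.847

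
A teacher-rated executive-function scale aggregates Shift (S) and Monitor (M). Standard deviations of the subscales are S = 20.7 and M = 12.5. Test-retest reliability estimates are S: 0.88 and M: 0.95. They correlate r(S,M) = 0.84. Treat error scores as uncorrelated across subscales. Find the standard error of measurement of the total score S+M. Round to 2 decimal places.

Var(total) = 584.74 + 434.7 = 1019.44.
True-score variance = 525.509 + 434.7 = 960.209, so reliability = 0.9419.
Error variance = 1019.44 − 960.209 = 59.2313; SEM = √59.2313 = 7.70.

7.70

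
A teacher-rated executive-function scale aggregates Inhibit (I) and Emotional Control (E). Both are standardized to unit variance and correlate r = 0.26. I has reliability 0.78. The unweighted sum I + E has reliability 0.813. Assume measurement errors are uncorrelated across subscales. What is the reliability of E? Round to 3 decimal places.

Var(I+E) = 2 + 2·0.26 = 2.520.
True-score variance = ρ_I + ρ_E + 2·0.26, so 0.813 = (0.78 + ρ_E + 0.52) / 2.520.
ρ_E = 0.813·2.520 − 0.78 − 0.52 = 0.749.

0.749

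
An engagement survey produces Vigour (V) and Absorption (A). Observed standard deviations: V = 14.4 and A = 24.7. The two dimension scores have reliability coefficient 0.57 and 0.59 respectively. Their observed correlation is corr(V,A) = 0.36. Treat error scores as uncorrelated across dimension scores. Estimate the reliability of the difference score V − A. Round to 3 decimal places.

0.396

Var(V−A) = 14.4² + 24.7² − 2·14.4·24.7·0.36 = 817.45 − 256.09 = 561.36.
Because errors are independent across components, Cov(Tᵢ,Tⱼ) = Cov(Xᵢ,Xⱼ); the off-diagonal part of the true-score variance is the same as above.
True-score variance = [14.4²·0.57 + 24.7²·0.59] − 256.09 = 478.148 − 256.09 = 222.059.
Reliability = 222.059 / 561.36 = 0.396.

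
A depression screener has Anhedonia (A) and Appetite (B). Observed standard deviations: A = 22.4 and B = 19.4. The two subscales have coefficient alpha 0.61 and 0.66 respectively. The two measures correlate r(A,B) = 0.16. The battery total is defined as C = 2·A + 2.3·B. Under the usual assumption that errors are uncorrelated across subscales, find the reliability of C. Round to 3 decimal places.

0.685

Var(C) = 2²·22.4² + 2.3²·19.4² + 2·[4.6·22.4·19.4·0.16] = 3997.98 + 639.672 = 4637.66.
Under uncorrelated errors the observed covariances equal the true-score covariances, so only the own-variance terms attenuate.
True-score variance = [2²·22.4²·0.61 + 2.3²·19.4²·0.66] + 639.672 = 2538.32 + 639.672 = 3177.99.
Reliability = 3177.99 / 4637.66 = 0.685.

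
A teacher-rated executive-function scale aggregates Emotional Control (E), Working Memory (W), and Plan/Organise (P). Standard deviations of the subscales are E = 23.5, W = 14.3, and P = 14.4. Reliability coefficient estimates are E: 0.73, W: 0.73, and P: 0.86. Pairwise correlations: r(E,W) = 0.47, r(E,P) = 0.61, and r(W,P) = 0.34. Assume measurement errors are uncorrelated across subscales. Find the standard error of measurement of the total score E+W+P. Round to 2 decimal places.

Var(total) = 964.1 + 868.761 = 1832.86.
True-score variance = 730.75 + 868.761 = 1599.51, so reliability = 0.8727.
Error variance = 1832.86 − 1599.51 = 233.35; SEM = √233.35 = 15.28.

15.28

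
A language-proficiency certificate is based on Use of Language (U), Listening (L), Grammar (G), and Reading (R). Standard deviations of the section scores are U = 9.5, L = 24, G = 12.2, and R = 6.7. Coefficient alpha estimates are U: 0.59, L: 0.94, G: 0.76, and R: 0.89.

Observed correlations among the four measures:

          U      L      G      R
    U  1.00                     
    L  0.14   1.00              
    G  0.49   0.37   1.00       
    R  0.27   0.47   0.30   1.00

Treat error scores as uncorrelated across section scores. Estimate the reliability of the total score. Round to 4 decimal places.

0.9246

Var(U+L+G+R) = 9.5² + 24² + 12.2² + 6.7² + 2·[9.5·24·0.14 + 9.5·12.2·0.49 + 9.5·6.7·0.27 + 24·12.2·0.37 + 24·6.7·0.47 + 12.2·6.7·0.30] = 859.98 + 628.661 = 1488.64.
Because errors are independent across components, Cov(Tᵢ,Tⱼ) = Cov(Xᵢ,Xⱼ); the off-diagonal part of the true-score variance is the same as above.
True-score variance = [9.5²·0.59 + 24²·0.94 + 12.2²·0.76 + 6.7²·0.89] + 628.661 = 747.758 + 628.661 = 1376.42.
Reliability = 1376.42 / 1488.64 = 0.9246.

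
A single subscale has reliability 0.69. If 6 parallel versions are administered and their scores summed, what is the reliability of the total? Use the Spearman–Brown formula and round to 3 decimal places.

0.930

ρ_k = kρ / (1 + (k−1)ρ) = 6·0.69 / (1 + 5·0.69) = 4.140 / 4.450 = 0.930.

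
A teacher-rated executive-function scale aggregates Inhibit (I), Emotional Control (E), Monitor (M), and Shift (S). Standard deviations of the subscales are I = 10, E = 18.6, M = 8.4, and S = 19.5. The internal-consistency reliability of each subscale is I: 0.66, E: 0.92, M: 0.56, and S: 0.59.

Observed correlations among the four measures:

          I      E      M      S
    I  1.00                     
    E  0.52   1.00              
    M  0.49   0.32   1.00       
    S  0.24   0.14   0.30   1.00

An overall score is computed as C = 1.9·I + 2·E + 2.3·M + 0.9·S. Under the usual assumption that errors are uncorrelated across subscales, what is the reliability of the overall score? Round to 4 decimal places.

0.8843

Var(C) = 1.9²·10² + 2²·18.6² + 2.3²·8.4² + 0.9²·19.5² + 2·[3.8·10·18.6·0.52 + 4.37·10·8.4·0.49 + 1.71·10·19.5·0.24 + 4.6·18.6·8.4·0.32 + 1.8·18.6·19.5·0.14 + 2.07·8.4·19.5·0.30] = 2426.1 + 2101.08 = 4527.18.
With uncorrelated errors the cross-covariances are all true-score covariance, so they carry over unchanged; only the diagonal terms shrink to ρᵢσᵢ².
True-score variance = [1.9²·10²·0.66 + 2²·18.6²·0.92 + 2.3²·8.4²·0.56 + 0.9²·19.5²·0.59] + 2101.08 = 1902.14 + 2101.08 = 4003.22.
Reliability = 4003.22 / 4527.18 = 0.8843.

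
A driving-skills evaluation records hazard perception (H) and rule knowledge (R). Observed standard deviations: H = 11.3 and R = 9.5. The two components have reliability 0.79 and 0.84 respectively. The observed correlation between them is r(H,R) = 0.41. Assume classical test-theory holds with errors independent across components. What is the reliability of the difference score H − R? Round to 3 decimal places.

Var(H−R) = 11.3² + 9.5² − 2·11.3·9.5·0.41 = 217.94 − 88.027 = 129.913.
With uncorrelated errors the cross-covariances are all true-score covariance, so they carry over unchanged; only the diagonal terms shrink to ρᵢσᵢ².
True-score variance = [11.3²·0.79 + 9.5²·0.84] − 88.027 = 176.685 − 88.027 = 88.6581.
Reliability = 88.6581 / 129.913 = 0.682.

0.682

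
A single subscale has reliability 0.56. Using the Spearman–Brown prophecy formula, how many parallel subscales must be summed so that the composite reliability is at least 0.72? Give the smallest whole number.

k ≥ ρ*(1−ρ₁)/(ρ₁(1−ρ*)) = 0.72·0.44 / (0.56·0.28) = 2.020.
Smallest integer k = 3.

3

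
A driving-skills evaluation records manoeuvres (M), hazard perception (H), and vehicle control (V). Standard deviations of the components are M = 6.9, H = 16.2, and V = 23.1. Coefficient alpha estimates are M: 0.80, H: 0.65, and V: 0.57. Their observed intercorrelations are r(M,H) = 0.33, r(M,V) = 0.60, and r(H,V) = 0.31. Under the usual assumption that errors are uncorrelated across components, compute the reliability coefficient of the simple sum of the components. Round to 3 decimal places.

Var(M+H+V) = 6.9² + 16.2² + 23.1² + 2·[6.9·16.2·0.33 + 6.9·23.1·0.60 + 16.2·23.1·0.31] = 843.66 + 497.059 = 1340.72.
Under uncorrelated errors the observed covariances equal the true-score covariances, so only the own-variance terms attenuate.
True-score variance = [6.9²·0.80 + 16.2²·0.65 + 23.1²·0.57] + 497.059 = 512.832 + 497.059 = 1009.89.
Reliability = 1009.89 / 1340.72 = 0.753.

0.753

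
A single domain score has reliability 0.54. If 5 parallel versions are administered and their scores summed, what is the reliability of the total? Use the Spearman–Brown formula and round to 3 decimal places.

0.854

ρ_k = kρ / (1 + (k−1)ρ) = 5·0.54 / (1 + 4·0.54) = 2.700 / 3.160 = 0.854.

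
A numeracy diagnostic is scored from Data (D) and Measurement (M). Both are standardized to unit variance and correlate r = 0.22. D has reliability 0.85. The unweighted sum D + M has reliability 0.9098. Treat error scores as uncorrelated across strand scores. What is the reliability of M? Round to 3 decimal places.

0.930

Var(D+M) = 2 + 2·0.22 = 2.440.
True-score variance = ρ_D + ρ_M + 2·0.22, so 0.9098 = (0.85 + ρ_M + 0.44) / 2.440.
ρ_M = 0.9098·2.440 − 0.85 − 0.44 = 0.930.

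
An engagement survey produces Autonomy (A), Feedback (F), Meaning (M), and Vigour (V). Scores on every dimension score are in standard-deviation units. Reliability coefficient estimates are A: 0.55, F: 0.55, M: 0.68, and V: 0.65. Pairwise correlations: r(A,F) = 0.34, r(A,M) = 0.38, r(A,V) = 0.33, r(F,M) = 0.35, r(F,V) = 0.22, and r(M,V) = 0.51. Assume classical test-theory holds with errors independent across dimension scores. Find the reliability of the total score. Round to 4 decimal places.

Var(A+F+M+V) = 4 + 2·[0.34 + 0.38 + 0.33 + 0.35 + 0.22 + 0.51] = 4 + 4.26 = 8.26.
With uncorrelated errors the cross-covariances are all true-score covariance, so they carry over unchanged; only the diagonal terms shrink to ρᵢσᵢ².
True-score variance = [0.55 + 0.55 + 0.68 + 0.65] + 4.26 = 2.43 + 4.26 = 6.69.
Reliability = 6.69 / 8.26 = 0.8099.

0.8099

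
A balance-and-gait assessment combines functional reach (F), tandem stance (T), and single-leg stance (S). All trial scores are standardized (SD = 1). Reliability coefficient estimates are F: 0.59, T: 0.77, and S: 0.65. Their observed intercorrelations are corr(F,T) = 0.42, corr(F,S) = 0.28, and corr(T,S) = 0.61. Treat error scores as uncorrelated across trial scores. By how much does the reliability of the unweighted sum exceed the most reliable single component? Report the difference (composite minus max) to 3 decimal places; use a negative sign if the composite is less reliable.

Var(sum) = 3 + 2.62 = 5.62; true-score variance = 2.01 + 2.62 = 4.63; composite reliability = 0.8238.
Max component reliability = 0.7700.
Difference = 0.8238 − 0.7700 = 0.054.

0.054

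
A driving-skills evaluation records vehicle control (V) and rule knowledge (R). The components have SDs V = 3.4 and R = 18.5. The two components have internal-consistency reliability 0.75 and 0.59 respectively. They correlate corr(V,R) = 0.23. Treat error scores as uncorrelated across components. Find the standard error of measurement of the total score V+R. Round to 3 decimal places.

Var(total) = 353.81 + 28.934 = 382.744.
True-score variance = 210.597 + 28.934 = 239.531, so reliability = 0.6258.
Error variance = 382.744 − 239.531 = 143.213; SEM = √143.213 = 11.967.

11.967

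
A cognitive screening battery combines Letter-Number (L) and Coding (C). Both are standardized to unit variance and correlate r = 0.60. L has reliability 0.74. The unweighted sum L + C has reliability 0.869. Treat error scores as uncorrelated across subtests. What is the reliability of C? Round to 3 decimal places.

0.841

Var(L+C) = 2 + 2·0.60 = 3.200.
True-score variance = ρ_L + ρ_C + 2·0.60, so 0.869 = (0.74 + ρ_C + 1.20) / 3.200.
ρ_C = 0.869·3.200 − 0.74 − 1.20 = 0.841.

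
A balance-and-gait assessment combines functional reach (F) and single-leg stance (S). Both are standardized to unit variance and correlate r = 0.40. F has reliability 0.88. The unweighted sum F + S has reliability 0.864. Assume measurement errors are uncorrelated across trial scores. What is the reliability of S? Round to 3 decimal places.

Var(F+S) = 2 + 2·0.40 = 2.800.
True-score variance = ρ_F + ρ_S + 2·0.40, so 0.864 = (0.88 + ρ_S + 0.80) / 2.800.
ρ_S = 0.864·2.800 − 0.88 − 0.80 = 0.739.

0.739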